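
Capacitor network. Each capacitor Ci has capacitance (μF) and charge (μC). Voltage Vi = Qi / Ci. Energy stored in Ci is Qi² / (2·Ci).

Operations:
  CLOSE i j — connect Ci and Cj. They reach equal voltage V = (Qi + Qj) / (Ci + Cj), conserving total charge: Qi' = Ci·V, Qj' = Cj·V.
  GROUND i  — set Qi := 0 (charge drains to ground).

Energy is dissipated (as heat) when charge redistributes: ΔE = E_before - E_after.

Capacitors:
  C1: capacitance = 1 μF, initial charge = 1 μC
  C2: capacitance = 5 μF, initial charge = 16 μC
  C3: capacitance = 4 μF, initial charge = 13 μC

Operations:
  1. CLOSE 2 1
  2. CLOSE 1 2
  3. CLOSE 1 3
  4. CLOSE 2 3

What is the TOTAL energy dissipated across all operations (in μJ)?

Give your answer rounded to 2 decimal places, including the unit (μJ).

Initial: C1(1μF, Q=1μC, V=1.00V), C2(5μF, Q=16μC, V=3.20V), C3(4μF, Q=13μC, V=3.25V)
Op 1: CLOSE 2-1: Q_total=17.00, C_total=6.00, V=2.83; Q2=14.17, Q1=2.83; dissipated=2.017
Op 2: CLOSE 1-2: Q_total=17.00, C_total=6.00, V=2.83; Q1=2.83, Q2=14.17; dissipated=0.000
Op 3: CLOSE 1-3: Q_total=15.83, C_total=5.00, V=3.17; Q1=3.17, Q3=12.67; dissipated=0.069
Op 4: CLOSE 2-3: Q_total=26.83, C_total=9.00, V=2.98; Q2=14.91, Q3=11.93; dissipated=0.123
Total dissipated: 2.210 μJ

Answer: 2.21 μJ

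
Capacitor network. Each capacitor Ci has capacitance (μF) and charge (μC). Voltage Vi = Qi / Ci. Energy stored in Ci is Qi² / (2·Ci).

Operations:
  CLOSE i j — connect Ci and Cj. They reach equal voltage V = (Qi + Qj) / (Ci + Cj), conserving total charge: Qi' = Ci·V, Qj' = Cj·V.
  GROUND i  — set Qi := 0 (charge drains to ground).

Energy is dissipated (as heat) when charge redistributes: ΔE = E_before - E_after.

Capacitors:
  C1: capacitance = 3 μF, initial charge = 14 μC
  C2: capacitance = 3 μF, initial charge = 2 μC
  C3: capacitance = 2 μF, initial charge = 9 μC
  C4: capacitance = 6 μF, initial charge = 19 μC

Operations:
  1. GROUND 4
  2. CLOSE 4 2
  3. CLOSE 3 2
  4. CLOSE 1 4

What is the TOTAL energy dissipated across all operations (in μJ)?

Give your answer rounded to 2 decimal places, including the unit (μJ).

Answer: 61.26 μJ

Derivation:
Initial: C1(3μF, Q=14μC, V=4.67V), C2(3μF, Q=2μC, V=0.67V), C3(2μF, Q=9μC, V=4.50V), C4(6μF, Q=19μC, V=3.17V)
Op 1: GROUND 4: Q4=0; energy lost=30.083
Op 2: CLOSE 4-2: Q_total=2.00, C_total=9.00, V=0.22; Q4=1.33, Q2=0.67; dissipated=0.444
Op 3: CLOSE 3-2: Q_total=9.67, C_total=5.00, V=1.93; Q3=3.87, Q2=5.80; dissipated=10.980
Op 4: CLOSE 1-4: Q_total=15.33, C_total=9.00, V=1.70; Q1=5.11, Q4=10.22; dissipated=19.753
Total dissipated: 61.260 μJ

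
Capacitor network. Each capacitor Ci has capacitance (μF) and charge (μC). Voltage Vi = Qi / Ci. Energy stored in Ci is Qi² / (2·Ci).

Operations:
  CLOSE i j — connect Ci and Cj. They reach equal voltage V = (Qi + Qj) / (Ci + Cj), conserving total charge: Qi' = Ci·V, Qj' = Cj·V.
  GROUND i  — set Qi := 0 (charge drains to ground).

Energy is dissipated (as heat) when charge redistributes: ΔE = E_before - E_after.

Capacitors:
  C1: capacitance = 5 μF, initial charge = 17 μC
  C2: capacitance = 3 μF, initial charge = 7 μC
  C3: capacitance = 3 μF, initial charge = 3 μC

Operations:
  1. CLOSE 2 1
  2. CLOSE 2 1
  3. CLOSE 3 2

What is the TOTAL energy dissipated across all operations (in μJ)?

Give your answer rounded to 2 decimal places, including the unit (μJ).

Answer: 4.07 μJ

Derivation:
Initial: C1(5μF, Q=17μC, V=3.40V), C2(3μF, Q=7μC, V=2.33V), C3(3μF, Q=3μC, V=1.00V)
Op 1: CLOSE 2-1: Q_total=24.00, C_total=8.00, V=3.00; Q2=9.00, Q1=15.00; dissipated=1.067
Op 2: CLOSE 2-1: Q_total=24.00, C_total=8.00, V=3.00; Q2=9.00, Q1=15.00; dissipated=0.000
Op 3: CLOSE 3-2: Q_total=12.00, C_total=6.00, V=2.00; Q3=6.00, Q2=6.00; dissipated=3.000
Total dissipated: 4.067 μJ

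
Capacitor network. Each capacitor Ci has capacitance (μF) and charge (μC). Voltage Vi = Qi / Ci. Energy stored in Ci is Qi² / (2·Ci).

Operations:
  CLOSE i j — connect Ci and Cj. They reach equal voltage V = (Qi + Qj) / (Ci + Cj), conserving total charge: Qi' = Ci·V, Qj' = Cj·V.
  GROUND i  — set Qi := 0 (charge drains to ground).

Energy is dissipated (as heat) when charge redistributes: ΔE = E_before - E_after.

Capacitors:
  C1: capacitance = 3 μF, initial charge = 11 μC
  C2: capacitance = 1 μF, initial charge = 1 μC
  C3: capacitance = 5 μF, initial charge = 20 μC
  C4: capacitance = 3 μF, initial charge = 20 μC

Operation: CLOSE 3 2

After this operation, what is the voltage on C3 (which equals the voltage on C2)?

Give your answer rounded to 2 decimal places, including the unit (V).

Answer: 3.50 V

Derivation:
Initial: C1(3μF, Q=11μC, V=3.67V), C2(1μF, Q=1μC, V=1.00V), C3(5μF, Q=20μC, V=4.00V), C4(3μF, Q=20μC, V=6.67V)
Op 1: CLOSE 3-2: Q_total=21.00, C_total=6.00, V=3.50; Q3=17.50, Q2=3.50; dissipated=3.750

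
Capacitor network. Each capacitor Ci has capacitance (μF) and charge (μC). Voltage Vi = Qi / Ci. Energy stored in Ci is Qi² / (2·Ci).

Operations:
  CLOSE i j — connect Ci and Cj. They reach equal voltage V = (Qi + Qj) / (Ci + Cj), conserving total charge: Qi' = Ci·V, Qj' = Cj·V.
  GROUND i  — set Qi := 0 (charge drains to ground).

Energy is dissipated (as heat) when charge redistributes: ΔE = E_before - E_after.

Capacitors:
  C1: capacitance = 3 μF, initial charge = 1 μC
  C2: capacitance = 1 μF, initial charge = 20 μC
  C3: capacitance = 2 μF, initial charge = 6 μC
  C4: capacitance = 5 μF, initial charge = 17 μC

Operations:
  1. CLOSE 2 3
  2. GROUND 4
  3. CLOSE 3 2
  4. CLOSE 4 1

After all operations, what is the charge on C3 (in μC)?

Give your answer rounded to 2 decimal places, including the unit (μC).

Initial: C1(3μF, Q=1μC, V=0.33V), C2(1μF, Q=20μC, V=20.00V), C3(2μF, Q=6μC, V=3.00V), C4(5μF, Q=17μC, V=3.40V)
Op 1: CLOSE 2-3: Q_total=26.00, C_total=3.00, V=8.67; Q2=8.67, Q3=17.33; dissipated=96.333
Op 2: GROUND 4: Q4=0; energy lost=28.900
Op 3: CLOSE 3-2: Q_total=26.00, C_total=3.00, V=8.67; Q3=17.33, Q2=8.67; dissipated=0.000
Op 4: CLOSE 4-1: Q_total=1.00, C_total=8.00, V=0.12; Q4=0.62, Q1=0.38; dissipated=0.104
Final charges: Q1=0.38, Q2=8.67, Q3=17.33, Q4=0.62

Answer: 17.33 μC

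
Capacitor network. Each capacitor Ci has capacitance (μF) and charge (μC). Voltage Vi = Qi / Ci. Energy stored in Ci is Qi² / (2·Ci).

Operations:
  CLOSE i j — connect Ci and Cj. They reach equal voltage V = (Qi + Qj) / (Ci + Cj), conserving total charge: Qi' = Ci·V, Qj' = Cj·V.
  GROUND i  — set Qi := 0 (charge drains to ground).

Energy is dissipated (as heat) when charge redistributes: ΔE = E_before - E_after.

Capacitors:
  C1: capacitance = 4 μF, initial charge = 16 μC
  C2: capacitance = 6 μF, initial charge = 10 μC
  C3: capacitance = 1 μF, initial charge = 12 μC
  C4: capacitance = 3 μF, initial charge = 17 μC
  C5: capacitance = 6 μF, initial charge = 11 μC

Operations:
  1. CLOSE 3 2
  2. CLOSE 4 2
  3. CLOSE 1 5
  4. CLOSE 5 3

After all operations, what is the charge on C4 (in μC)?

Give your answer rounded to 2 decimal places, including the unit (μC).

Initial: C1(4μF, Q=16μC, V=4.00V), C2(6μF, Q=10μC, V=1.67V), C3(1μF, Q=12μC, V=12.00V), C4(3μF, Q=17μC, V=5.67V), C5(6μF, Q=11μC, V=1.83V)
Op 1: CLOSE 3-2: Q_total=22.00, C_total=7.00, V=3.14; Q3=3.14, Q2=18.86; dissipated=45.762
Op 2: CLOSE 4-2: Q_total=35.86, C_total=9.00, V=3.98; Q4=11.95, Q2=23.90; dissipated=6.370
Op 3: CLOSE 1-5: Q_total=27.00, C_total=10.00, V=2.70; Q1=10.80, Q5=16.20; dissipated=5.633
Op 4: CLOSE 5-3: Q_total=19.34, C_total=7.00, V=2.76; Q5=16.58, Q3=2.76; dissipated=0.084
Final charges: Q1=10.80, Q2=23.90, Q3=2.76, Q4=11.95, Q5=16.58

Answer: 11.95 μC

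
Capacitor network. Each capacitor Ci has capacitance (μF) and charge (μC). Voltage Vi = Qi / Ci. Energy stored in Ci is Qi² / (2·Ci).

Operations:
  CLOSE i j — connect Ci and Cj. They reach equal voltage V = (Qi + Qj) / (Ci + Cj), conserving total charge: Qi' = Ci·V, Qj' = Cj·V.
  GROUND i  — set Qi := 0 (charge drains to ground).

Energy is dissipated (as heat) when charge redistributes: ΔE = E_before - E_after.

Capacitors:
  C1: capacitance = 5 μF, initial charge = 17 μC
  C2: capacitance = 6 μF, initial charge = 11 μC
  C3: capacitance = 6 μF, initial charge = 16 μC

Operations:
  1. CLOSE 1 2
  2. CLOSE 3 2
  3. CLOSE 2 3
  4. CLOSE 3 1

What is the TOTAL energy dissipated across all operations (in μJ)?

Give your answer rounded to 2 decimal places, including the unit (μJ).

Answer: 3.37 μJ

Derivation:
Initial: C1(5μF, Q=17μC, V=3.40V), C2(6μF, Q=11μC, V=1.83V), C3(6μF, Q=16μC, V=2.67V)
Op 1: CLOSE 1-2: Q_total=28.00, C_total=11.00, V=2.55; Q1=12.73, Q2=15.27; dissipated=3.347
Op 2: CLOSE 3-2: Q_total=31.27, C_total=12.00, V=2.61; Q3=15.64, Q2=15.64; dissipated=0.022
Op 3: CLOSE 2-3: Q_total=31.27, C_total=12.00, V=2.61; Q2=15.64, Q3=15.64; dissipated=0.000
Op 4: CLOSE 3-1: Q_total=28.36, C_total=11.00, V=2.58; Q3=15.47, Q1=12.89; dissipated=0.005
Total dissipated: 3.374 μJ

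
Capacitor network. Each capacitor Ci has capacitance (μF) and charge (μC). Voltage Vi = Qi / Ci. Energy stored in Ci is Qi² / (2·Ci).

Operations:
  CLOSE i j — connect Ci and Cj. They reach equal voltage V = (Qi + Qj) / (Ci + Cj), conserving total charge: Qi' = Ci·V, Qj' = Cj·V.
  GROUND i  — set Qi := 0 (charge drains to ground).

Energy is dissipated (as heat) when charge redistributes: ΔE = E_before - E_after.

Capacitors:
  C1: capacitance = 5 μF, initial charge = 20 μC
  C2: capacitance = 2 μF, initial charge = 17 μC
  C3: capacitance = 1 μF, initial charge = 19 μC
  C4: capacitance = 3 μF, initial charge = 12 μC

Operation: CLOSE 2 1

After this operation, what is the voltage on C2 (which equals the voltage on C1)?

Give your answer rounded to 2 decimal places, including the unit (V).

Answer: 5.29 V

Derivation:
Initial: C1(5μF, Q=20μC, V=4.00V), C2(2μF, Q=17μC, V=8.50V), C3(1μF, Q=19μC, V=19.00V), C4(3μF, Q=12μC, V=4.00V)
Op 1: CLOSE 2-1: Q_total=37.00, C_total=7.00, V=5.29; Q2=10.57, Q1=26.43; dissipated=14.464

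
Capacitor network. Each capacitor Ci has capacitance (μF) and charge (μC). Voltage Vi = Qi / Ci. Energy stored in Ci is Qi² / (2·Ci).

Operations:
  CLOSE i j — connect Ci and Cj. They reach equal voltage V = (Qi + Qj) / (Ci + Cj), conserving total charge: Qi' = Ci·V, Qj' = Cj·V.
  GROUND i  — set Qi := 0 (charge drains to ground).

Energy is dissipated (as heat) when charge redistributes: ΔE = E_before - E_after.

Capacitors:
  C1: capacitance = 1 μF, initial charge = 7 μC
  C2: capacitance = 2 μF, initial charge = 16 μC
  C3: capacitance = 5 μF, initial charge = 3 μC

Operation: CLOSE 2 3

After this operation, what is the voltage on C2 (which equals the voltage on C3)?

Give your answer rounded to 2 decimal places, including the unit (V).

Answer: 2.71 V

Derivation:
Initial: C1(1μF, Q=7μC, V=7.00V), C2(2μF, Q=16μC, V=8.00V), C3(5μF, Q=3μC, V=0.60V)
Op 1: CLOSE 2-3: Q_total=19.00, C_total=7.00, V=2.71; Q2=5.43, Q3=13.57; dissipated=39.114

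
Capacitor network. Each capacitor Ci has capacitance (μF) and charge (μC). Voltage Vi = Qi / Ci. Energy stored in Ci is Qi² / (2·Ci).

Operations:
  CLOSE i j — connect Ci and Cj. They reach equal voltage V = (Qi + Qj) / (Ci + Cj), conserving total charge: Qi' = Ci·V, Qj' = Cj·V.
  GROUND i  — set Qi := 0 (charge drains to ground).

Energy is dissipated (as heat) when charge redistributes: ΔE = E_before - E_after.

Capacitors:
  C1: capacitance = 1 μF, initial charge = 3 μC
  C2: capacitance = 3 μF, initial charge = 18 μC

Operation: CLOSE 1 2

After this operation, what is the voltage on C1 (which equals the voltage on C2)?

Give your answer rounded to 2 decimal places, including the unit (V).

Initial: C1(1μF, Q=3μC, V=3.00V), C2(3μF, Q=18μC, V=6.00V)
Op 1: CLOSE 1-2: Q_total=21.00, C_total=4.00, V=5.25; Q1=5.25, Q2=15.75; dissipated=3.375

Answer: 5.25 V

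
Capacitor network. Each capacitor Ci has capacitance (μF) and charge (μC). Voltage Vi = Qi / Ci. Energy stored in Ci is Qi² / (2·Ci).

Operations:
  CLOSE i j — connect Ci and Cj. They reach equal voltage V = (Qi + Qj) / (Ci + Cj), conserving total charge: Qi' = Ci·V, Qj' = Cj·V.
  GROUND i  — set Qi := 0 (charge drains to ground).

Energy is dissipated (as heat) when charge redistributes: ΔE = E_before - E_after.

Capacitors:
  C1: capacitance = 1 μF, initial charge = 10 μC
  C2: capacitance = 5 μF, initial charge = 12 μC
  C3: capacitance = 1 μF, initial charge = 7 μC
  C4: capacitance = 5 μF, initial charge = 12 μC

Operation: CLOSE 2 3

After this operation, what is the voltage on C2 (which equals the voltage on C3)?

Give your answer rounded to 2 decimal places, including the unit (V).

Initial: C1(1μF, Q=10μC, V=10.00V), C2(5μF, Q=12μC, V=2.40V), C3(1μF, Q=7μC, V=7.00V), C4(5μF, Q=12μC, V=2.40V)
Op 1: CLOSE 2-3: Q_total=19.00, C_total=6.00, V=3.17; Q2=15.83, Q3=3.17; dissipated=8.817

Answer: 3.17 V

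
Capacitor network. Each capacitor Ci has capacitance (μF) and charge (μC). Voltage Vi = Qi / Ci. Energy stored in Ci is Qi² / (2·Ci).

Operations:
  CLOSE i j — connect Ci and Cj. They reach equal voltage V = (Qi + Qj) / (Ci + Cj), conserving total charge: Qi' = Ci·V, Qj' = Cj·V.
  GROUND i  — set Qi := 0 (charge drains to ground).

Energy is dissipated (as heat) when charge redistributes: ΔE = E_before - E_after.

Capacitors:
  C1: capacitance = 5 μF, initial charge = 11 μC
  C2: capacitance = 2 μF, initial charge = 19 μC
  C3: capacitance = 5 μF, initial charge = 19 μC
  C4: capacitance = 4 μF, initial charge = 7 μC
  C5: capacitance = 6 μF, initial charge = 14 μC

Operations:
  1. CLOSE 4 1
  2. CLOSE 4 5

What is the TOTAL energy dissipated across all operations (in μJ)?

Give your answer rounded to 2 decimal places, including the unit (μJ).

Answer: 0.36 μJ

Derivation:
Initial: C1(5μF, Q=11μC, V=2.20V), C2(2μF, Q=19μC, V=9.50V), C3(5μF, Q=19μC, V=3.80V), C4(4μF, Q=7μC, V=1.75V), C5(6μF, Q=14μC, V=2.33V)
Op 1: CLOSE 4-1: Q_total=18.00, C_total=9.00, V=2.00; Q4=8.00, Q1=10.00; dissipated=0.225
Op 2: CLOSE 4-5: Q_total=22.00, C_total=10.00, V=2.20; Q4=8.80, Q5=13.20; dissipated=0.133
Total dissipated: 0.358 μJ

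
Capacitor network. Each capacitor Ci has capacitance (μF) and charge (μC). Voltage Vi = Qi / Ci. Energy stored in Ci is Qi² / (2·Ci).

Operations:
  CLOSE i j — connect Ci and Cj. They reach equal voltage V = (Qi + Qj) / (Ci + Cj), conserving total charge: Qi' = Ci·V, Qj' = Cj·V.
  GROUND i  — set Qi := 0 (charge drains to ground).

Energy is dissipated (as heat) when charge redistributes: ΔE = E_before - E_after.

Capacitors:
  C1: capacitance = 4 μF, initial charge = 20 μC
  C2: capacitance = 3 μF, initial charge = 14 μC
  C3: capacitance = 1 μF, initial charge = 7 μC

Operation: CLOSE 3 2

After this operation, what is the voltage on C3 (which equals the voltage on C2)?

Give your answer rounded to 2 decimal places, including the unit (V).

Initial: C1(4μF, Q=20μC, V=5.00V), C2(3μF, Q=14μC, V=4.67V), C3(1μF, Q=7μC, V=7.00V)
Op 1: CLOSE 3-2: Q_total=21.00, C_total=4.00, V=5.25; Q3=5.25, Q2=15.75; dissipated=2.042

Answer: 5.25 V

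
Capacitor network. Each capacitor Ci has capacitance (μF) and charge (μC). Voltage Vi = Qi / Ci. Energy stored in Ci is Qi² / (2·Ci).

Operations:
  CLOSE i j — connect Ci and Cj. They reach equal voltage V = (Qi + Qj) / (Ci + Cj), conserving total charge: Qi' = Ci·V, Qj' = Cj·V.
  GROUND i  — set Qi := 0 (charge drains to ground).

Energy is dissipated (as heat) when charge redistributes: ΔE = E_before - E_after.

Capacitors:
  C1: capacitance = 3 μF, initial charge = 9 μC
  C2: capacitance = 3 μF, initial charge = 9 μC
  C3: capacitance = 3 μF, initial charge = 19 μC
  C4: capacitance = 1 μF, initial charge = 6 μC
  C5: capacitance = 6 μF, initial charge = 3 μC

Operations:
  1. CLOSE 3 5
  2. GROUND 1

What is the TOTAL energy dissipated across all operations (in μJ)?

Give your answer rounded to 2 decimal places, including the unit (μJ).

Answer: 47.53 μJ

Derivation:
Initial: C1(3μF, Q=9μC, V=3.00V), C2(3μF, Q=9μC, V=3.00V), C3(3μF, Q=19μC, V=6.33V), C4(1μF, Q=6μC, V=6.00V), C5(6μF, Q=3μC, V=0.50V)
Op 1: CLOSE 3-5: Q_total=22.00, C_total=9.00, V=2.44; Q3=7.33, Q5=14.67; dissipated=34.028
Op 2: GROUND 1: Q1=0; energy lost=13.500
Total dissipated: 47.528 μJ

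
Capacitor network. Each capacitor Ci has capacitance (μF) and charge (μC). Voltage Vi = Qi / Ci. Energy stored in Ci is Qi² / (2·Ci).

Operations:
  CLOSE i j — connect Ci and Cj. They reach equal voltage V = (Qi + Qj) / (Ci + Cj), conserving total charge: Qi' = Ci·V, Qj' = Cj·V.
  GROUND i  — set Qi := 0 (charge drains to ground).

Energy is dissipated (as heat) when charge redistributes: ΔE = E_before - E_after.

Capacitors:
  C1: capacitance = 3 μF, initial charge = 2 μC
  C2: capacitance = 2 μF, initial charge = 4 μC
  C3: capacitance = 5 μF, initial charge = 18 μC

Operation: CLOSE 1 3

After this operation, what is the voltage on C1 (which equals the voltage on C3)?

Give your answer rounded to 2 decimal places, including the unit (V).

Answer: 2.50 V

Derivation:
Initial: C1(3μF, Q=2μC, V=0.67V), C2(2μF, Q=4μC, V=2.00V), C3(5μF, Q=18μC, V=3.60V)
Op 1: CLOSE 1-3: Q_total=20.00, C_total=8.00, V=2.50; Q1=7.50, Q3=12.50; dissipated=8.067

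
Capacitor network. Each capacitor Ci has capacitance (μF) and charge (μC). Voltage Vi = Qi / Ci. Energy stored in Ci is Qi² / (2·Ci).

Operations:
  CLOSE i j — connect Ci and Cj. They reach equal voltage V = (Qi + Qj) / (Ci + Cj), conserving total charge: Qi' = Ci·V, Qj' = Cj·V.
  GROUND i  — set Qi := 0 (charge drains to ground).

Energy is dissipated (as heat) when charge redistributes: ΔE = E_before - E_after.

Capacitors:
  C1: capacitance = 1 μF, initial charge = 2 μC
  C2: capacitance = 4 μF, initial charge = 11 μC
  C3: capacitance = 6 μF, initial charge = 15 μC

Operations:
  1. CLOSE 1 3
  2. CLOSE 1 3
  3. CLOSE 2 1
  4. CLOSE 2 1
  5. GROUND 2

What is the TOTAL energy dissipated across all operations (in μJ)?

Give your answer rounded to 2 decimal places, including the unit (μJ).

Answer: 14.57 μJ

Derivation:
Initial: C1(1μF, Q=2μC, V=2.00V), C2(4μF, Q=11μC, V=2.75V), C3(6μF, Q=15μC, V=2.50V)
Op 1: CLOSE 1-3: Q_total=17.00, C_total=7.00, V=2.43; Q1=2.43, Q3=14.57; dissipated=0.107
Op 2: CLOSE 1-3: Q_total=17.00, C_total=7.00, V=2.43; Q1=2.43, Q3=14.57; dissipated=0.000
Op 3: CLOSE 2-1: Q_total=13.43, C_total=5.00, V=2.69; Q2=10.74, Q1=2.69; dissipated=0.041
Op 4: CLOSE 2-1: Q_total=13.43, C_total=5.00, V=2.69; Q2=10.74, Q1=2.69; dissipated=0.000
Op 5: GROUND 2: Q2=0; energy lost=14.426
Total dissipated: 14.575 μJ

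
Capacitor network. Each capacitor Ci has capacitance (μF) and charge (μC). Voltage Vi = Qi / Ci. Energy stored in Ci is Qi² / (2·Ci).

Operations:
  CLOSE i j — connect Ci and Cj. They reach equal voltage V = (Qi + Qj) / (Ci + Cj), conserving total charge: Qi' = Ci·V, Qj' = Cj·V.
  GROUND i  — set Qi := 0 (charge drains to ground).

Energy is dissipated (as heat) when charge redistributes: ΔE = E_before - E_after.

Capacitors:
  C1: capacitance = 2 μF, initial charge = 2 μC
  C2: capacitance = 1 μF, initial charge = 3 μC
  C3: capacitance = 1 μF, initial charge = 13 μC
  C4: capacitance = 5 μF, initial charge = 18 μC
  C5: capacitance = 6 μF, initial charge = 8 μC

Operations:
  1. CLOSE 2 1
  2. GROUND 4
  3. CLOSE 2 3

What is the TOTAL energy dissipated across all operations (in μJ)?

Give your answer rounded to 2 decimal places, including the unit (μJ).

Answer: 65.84 μJ

Derivation:
Initial: C1(2μF, Q=2μC, V=1.00V), C2(1μF, Q=3μC, V=3.00V), C3(1μF, Q=13μC, V=13.00V), C4(5μF, Q=18μC, V=3.60V), C5(6μF, Q=8μC, V=1.33V)
Op 1: CLOSE 2-1: Q_total=5.00, C_total=3.00, V=1.67; Q2=1.67, Q1=3.33; dissipated=1.333
Op 2: GROUND 4: Q4=0; energy lost=32.400
Op 3: CLOSE 2-3: Q_total=14.67, C_total=2.00, V=7.33; Q2=7.33, Q3=7.33; dissipated=32.111
Total dissipated: 65.844 μJ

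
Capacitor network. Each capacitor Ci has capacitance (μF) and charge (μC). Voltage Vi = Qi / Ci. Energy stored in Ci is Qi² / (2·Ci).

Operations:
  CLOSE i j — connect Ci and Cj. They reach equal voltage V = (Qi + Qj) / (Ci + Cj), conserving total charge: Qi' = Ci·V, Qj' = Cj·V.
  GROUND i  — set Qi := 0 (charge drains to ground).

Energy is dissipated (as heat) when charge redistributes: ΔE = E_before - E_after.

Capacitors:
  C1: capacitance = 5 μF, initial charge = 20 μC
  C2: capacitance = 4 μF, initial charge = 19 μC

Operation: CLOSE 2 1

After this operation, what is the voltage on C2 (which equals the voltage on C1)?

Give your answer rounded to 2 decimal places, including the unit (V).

Answer: 4.33 V

Derivation:
Initial: C1(5μF, Q=20μC, V=4.00V), C2(4μF, Q=19μC, V=4.75V)
Op 1: CLOSE 2-1: Q_total=39.00, C_total=9.00, V=4.33; Q2=17.33, Q1=21.67; dissipated=0.625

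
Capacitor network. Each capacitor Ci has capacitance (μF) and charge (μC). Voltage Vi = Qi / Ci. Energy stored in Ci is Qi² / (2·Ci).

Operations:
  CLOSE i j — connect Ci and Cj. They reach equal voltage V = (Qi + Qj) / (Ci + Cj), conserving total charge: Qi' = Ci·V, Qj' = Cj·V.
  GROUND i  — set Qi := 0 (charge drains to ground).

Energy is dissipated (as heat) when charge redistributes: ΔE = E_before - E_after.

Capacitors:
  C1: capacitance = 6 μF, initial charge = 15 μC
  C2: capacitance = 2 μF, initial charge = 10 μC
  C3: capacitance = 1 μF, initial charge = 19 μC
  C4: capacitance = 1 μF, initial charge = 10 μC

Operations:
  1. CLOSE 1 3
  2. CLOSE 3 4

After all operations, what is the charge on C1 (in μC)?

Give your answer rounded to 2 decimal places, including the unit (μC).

Answer: 29.14 μC

Derivation:
Initial: C1(6μF, Q=15μC, V=2.50V), C2(2μF, Q=10μC, V=5.00V), C3(1μF, Q=19μC, V=19.00V), C4(1μF, Q=10μC, V=10.00V)
Op 1: CLOSE 1-3: Q_total=34.00, C_total=7.00, V=4.86; Q1=29.14, Q3=4.86; dissipated=116.679
Op 2: CLOSE 3-4: Q_total=14.86, C_total=2.00, V=7.43; Q3=7.43, Q4=7.43; dissipated=6.612
Final charges: Q1=29.14, Q2=10.00, Q3=7.43, Q4=7.43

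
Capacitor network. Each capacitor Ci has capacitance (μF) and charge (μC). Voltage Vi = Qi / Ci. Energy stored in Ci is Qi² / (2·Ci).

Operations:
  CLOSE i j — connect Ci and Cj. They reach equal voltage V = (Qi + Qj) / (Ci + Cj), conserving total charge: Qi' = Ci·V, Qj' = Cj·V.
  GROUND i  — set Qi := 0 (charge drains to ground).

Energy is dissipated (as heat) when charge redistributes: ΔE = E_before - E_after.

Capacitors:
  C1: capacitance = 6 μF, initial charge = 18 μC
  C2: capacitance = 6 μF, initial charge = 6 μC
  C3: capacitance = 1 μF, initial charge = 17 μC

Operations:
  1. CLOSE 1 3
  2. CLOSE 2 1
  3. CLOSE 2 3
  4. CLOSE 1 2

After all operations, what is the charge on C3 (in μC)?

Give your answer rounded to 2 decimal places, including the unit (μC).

Answer: 3.29 μC

Derivation:
Initial: C1(6μF, Q=18μC, V=3.00V), C2(6μF, Q=6μC, V=1.00V), C3(1μF, Q=17μC, V=17.00V)
Op 1: CLOSE 1-3: Q_total=35.00, C_total=7.00, V=5.00; Q1=30.00, Q3=5.00; dissipated=84.000
Op 2: CLOSE 2-1: Q_total=36.00, C_total=12.00, V=3.00; Q2=18.00, Q1=18.00; dissipated=24.000
Op 3: CLOSE 2-3: Q_total=23.00, C_total=7.00, V=3.29; Q2=19.71, Q3=3.29; dissipated=1.714
Op 4: CLOSE 1-2: Q_total=37.71, C_total=12.00, V=3.14; Q1=18.86, Q2=18.86; dissipated=0.122
Final charges: Q1=18.86, Q2=18.86, Q3=3.29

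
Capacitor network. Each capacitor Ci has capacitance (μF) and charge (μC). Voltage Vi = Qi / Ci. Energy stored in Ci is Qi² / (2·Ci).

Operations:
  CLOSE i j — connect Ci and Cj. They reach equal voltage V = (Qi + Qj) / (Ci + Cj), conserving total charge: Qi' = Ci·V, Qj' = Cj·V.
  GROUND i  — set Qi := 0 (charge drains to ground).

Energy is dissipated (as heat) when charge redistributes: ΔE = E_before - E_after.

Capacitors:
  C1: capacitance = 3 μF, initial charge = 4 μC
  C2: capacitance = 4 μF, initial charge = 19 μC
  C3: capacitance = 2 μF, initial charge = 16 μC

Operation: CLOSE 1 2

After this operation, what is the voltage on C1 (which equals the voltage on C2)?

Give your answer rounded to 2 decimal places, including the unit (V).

Answer: 3.29 V

Derivation:
Initial: C1(3μF, Q=4μC, V=1.33V), C2(4μF, Q=19μC, V=4.75V), C3(2μF, Q=16μC, V=8.00V)
Op 1: CLOSE 1-2: Q_total=23.00, C_total=7.00, V=3.29; Q1=9.86, Q2=13.14; dissipated=10.006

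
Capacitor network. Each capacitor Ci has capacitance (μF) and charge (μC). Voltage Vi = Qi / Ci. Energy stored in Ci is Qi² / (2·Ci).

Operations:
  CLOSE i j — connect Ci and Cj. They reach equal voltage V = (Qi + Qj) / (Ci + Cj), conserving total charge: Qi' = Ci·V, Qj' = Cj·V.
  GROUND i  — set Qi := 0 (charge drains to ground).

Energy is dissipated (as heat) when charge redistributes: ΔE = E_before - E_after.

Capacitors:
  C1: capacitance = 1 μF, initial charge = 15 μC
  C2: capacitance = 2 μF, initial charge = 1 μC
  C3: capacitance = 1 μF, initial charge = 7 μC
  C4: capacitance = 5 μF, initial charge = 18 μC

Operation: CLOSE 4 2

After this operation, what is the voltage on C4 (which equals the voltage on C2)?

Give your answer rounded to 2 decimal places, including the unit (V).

Answer: 2.71 V

Derivation:
Initial: C1(1μF, Q=15μC, V=15.00V), C2(2μF, Q=1μC, V=0.50V), C3(1μF, Q=7μC, V=7.00V), C4(5μF, Q=18μC, V=3.60V)
Op 1: CLOSE 4-2: Q_total=19.00, C_total=7.00, V=2.71; Q4=13.57, Q2=5.43; dissipated=6.864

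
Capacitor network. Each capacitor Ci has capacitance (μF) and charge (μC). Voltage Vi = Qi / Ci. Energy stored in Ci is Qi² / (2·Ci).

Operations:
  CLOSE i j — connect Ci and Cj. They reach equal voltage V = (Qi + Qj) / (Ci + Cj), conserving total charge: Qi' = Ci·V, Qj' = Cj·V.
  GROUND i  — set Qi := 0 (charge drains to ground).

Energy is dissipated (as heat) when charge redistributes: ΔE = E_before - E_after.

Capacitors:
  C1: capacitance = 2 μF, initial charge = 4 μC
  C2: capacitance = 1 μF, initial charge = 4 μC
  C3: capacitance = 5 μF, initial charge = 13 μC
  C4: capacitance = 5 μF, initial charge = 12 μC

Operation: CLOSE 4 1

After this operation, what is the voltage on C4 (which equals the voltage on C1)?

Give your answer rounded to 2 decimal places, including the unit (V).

Answer: 2.29 V

Derivation:
Initial: C1(2μF, Q=4μC, V=2.00V), C2(1μF, Q=4μC, V=4.00V), C3(5μF, Q=13μC, V=2.60V), C4(5μF, Q=12μC, V=2.40V)
Op 1: CLOSE 4-1: Q_total=16.00, C_total=7.00, V=2.29; Q4=11.43, Q1=4.57; dissipated=0.114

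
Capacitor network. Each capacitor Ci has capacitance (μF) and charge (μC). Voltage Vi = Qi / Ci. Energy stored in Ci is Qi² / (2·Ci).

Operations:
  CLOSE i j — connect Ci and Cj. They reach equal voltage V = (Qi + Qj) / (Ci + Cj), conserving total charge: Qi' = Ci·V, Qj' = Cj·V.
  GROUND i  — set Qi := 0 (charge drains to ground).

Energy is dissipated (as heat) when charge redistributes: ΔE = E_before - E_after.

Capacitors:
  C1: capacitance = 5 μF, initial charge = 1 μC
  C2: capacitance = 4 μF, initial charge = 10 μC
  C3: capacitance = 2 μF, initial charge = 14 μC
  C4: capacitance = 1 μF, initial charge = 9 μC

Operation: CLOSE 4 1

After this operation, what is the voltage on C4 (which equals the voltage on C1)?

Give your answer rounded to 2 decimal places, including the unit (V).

Answer: 1.67 V

Derivation:
Initial: C1(5μF, Q=1μC, V=0.20V), C2(4μF, Q=10μC, V=2.50V), C3(2μF, Q=14μC, V=7.00V), C4(1μF, Q=9μC, V=9.00V)
Op 1: CLOSE 4-1: Q_total=10.00, C_total=6.00, V=1.67; Q4=1.67, Q1=8.33; dissipated=32.267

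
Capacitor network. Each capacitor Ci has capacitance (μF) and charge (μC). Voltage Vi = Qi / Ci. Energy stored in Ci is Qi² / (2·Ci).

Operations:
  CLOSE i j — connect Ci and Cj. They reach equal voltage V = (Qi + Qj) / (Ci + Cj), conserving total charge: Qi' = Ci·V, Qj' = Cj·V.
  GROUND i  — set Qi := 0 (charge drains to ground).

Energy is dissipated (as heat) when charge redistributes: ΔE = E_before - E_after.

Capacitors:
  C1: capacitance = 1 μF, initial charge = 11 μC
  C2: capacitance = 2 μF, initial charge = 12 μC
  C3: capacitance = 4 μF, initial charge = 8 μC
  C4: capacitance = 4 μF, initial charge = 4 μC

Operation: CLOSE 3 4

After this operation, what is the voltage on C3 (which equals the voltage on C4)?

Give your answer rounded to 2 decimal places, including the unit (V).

Initial: C1(1μF, Q=11μC, V=11.00V), C2(2μF, Q=12μC, V=6.00V), C3(4μF, Q=8μC, V=2.00V), C4(4μF, Q=4μC, V=1.00V)
Op 1: CLOSE 3-4: Q_total=12.00, C_total=8.00, V=1.50; Q3=6.00, Q4=6.00; dissipated=1.000

Answer: 1.50 V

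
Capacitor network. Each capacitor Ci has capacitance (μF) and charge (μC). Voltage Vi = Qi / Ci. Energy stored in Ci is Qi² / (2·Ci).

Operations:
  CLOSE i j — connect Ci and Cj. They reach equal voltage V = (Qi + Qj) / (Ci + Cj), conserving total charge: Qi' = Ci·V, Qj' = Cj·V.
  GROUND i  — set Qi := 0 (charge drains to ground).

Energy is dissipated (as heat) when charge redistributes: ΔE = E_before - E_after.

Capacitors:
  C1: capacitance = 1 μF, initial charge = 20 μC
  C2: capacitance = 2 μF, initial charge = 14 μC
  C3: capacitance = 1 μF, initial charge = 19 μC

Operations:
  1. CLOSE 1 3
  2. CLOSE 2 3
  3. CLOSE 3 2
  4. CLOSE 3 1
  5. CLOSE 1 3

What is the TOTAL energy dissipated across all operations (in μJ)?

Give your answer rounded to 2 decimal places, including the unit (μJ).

Initial: C1(1μF, Q=20μC, V=20.00V), C2(2μF, Q=14μC, V=7.00V), C3(1μF, Q=19μC, V=19.00V)
Op 1: CLOSE 1-3: Q_total=39.00, C_total=2.00, V=19.50; Q1=19.50, Q3=19.50; dissipated=0.250
Op 2: CLOSE 2-3: Q_total=33.50, C_total=3.00, V=11.17; Q2=22.33, Q3=11.17; dissipated=52.083
Op 3: CLOSE 3-2: Q_total=33.50, C_total=3.00, V=11.17; Q3=11.17, Q2=22.33; dissipated=0.000
Op 4: CLOSE 3-1: Q_total=30.67, C_total=2.00, V=15.33; Q3=15.33, Q1=15.33; dissipated=17.361
Op 5: CLOSE 1-3: Q_total=30.67, C_total=2.00, V=15.33; Q1=15.33, Q3=15.33; dissipated=0.000
Total dissipated: 69.694 μJ

Answer: 69.69 μJ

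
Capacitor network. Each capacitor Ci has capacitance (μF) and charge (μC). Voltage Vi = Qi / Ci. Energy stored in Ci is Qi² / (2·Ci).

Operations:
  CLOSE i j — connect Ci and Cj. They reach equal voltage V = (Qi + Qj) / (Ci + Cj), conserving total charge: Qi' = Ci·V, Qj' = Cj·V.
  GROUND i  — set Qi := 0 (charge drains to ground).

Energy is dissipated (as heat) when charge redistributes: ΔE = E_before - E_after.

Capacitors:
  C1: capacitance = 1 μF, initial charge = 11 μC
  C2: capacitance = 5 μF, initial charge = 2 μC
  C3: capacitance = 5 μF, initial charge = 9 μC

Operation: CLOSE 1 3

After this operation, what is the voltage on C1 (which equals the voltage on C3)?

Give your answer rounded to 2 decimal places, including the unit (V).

Initial: C1(1μF, Q=11μC, V=11.00V), C2(5μF, Q=2μC, V=0.40V), C3(5μF, Q=9μC, V=1.80V)
Op 1: CLOSE 1-3: Q_total=20.00, C_total=6.00, V=3.33; Q1=3.33, Q3=16.67; dissipated=35.267

Answer: 3.33 V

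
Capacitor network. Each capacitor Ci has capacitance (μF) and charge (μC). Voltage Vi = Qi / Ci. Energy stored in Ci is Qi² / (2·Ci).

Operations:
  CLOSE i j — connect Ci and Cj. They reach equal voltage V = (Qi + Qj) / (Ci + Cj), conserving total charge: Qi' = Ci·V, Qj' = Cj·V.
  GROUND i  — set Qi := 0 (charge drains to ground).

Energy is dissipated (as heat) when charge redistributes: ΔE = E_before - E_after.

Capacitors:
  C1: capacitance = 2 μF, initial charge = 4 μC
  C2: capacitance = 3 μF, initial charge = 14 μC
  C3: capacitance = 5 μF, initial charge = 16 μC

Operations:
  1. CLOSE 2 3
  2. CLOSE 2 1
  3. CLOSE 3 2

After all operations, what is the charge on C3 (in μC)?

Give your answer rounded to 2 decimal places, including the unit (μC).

Answer: 17.44 μC

Derivation:
Initial: C1(2μF, Q=4μC, V=2.00V), C2(3μF, Q=14μC, V=4.67V), C3(5μF, Q=16μC, V=3.20V)
Op 1: CLOSE 2-3: Q_total=30.00, C_total=8.00, V=3.75; Q2=11.25, Q3=18.75; dissipated=2.017
Op 2: CLOSE 2-1: Q_total=15.25, C_total=5.00, V=3.05; Q2=9.15, Q1=6.10; dissipated=1.837
Op 3: CLOSE 3-2: Q_total=27.90, C_total=8.00, V=3.49; Q3=17.44, Q2=10.46; dissipated=0.459
Final charges: Q1=6.10, Q2=10.46, Q3=17.44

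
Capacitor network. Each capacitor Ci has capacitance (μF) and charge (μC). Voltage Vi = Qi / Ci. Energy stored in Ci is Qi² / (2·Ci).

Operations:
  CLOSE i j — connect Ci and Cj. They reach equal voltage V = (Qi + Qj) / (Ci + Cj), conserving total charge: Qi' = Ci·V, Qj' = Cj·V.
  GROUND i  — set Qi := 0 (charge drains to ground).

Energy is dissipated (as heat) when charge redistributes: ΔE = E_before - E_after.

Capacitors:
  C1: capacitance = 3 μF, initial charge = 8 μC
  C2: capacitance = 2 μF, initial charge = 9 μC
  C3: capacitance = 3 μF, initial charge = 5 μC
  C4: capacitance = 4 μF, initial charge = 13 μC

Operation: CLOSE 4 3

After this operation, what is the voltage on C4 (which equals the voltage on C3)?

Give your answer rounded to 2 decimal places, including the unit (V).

Answer: 2.57 V

Derivation:
Initial: C1(3μF, Q=8μC, V=2.67V), C2(2μF, Q=9μC, V=4.50V), C3(3μF, Q=5μC, V=1.67V), C4(4μF, Q=13μC, V=3.25V)
Op 1: CLOSE 4-3: Q_total=18.00, C_total=7.00, V=2.57; Q4=10.29, Q3=7.71; dissipated=2.149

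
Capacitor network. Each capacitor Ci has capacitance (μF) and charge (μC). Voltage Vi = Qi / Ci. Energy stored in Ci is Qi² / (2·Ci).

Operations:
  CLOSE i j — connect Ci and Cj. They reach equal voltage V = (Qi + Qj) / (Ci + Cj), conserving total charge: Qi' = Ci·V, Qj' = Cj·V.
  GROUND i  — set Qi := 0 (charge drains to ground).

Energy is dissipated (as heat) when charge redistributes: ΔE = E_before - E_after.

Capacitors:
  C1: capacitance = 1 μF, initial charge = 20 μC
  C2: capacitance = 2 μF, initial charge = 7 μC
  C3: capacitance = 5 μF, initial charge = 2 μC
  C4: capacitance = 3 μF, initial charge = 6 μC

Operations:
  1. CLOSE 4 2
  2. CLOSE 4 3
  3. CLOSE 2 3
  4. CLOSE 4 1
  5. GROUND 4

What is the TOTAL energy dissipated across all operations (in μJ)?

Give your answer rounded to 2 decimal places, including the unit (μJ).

Answer: 191.97 μJ

Derivation:
Initial: C1(1μF, Q=20μC, V=20.00V), C2(2μF, Q=7μC, V=3.50V), C3(5μF, Q=2μC, V=0.40V), C4(3μF, Q=6μC, V=2.00V)
Op 1: CLOSE 4-2: Q_total=13.00, C_total=5.00, V=2.60; Q4=7.80, Q2=5.20; dissipated=1.350
Op 2: CLOSE 4-3: Q_total=9.80, C_total=8.00, V=1.23; Q4=3.67, Q3=6.12; dissipated=4.537
Op 3: CLOSE 2-3: Q_total=11.32, C_total=7.00, V=1.62; Q2=3.24, Q3=8.09; dissipated=1.350
Op 4: CLOSE 4-1: Q_total=23.68, C_total=4.00, V=5.92; Q4=17.76, Q1=5.92; dissipated=132.188
Op 5: GROUND 4: Q4=0; energy lost=52.547
Total dissipated: 191.973 μJ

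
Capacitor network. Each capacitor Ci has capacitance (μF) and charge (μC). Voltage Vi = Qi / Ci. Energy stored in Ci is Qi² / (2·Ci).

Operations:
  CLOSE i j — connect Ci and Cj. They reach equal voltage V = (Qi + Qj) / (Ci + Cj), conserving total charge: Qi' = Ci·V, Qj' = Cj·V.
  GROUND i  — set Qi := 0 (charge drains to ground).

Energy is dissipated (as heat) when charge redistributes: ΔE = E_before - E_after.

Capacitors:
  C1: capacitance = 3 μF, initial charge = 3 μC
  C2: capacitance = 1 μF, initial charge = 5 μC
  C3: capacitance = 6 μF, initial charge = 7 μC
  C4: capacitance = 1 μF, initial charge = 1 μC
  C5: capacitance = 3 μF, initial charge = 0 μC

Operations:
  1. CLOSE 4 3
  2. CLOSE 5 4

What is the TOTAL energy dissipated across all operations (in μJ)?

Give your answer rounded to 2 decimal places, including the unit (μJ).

Answer: 0.50 μJ

Derivation:
Initial: C1(3μF, Q=3μC, V=1.00V), C2(1μF, Q=5μC, V=5.00V), C3(6μF, Q=7μC, V=1.17V), C4(1μF, Q=1μC, V=1.00V), C5(3μF, Q=0μC, V=0.00V)
Op 1: CLOSE 4-3: Q_total=8.00, C_total=7.00, V=1.14; Q4=1.14, Q3=6.86; dissipated=0.012
Op 2: CLOSE 5-4: Q_total=1.14, C_total=4.00, V=0.29; Q5=0.86, Q4=0.29; dissipated=0.490
Total dissipated: 0.502 μJ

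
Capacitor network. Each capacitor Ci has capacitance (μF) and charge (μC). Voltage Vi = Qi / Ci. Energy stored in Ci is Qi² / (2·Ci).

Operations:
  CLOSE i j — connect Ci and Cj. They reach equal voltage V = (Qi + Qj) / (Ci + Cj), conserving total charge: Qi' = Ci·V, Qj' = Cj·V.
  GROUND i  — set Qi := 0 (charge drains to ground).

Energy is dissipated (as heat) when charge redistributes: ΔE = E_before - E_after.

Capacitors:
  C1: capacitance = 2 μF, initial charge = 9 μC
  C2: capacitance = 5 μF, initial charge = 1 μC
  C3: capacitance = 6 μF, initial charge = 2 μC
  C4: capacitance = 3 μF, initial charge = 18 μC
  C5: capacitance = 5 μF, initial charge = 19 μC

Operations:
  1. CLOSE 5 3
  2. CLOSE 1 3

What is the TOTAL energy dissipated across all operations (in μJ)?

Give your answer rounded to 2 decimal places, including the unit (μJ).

Initial: C1(2μF, Q=9μC, V=4.50V), C2(5μF, Q=1μC, V=0.20V), C3(6μF, Q=2μC, V=0.33V), C4(3μF, Q=18μC, V=6.00V), C5(5μF, Q=19μC, V=3.80V)
Op 1: CLOSE 5-3: Q_total=21.00, C_total=11.00, V=1.91; Q5=9.55, Q3=11.45; dissipated=16.388
Op 2: CLOSE 1-3: Q_total=20.45, C_total=8.00, V=2.56; Q1=5.11, Q3=15.34; dissipated=5.035
Total dissipated: 21.422 μJ

Answer: 21.42 μJ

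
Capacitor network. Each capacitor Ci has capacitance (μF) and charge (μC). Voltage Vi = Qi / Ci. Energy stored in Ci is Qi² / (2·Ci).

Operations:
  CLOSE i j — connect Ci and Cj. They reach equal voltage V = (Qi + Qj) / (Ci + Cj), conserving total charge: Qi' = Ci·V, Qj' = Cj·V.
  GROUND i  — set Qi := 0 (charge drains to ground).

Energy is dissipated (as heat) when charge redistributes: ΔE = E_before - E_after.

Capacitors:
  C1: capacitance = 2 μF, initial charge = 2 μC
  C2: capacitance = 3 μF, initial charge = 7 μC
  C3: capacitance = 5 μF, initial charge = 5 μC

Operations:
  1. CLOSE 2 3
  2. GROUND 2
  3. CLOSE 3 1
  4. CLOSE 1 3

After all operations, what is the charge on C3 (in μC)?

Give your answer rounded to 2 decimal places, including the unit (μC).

Initial: C1(2μF, Q=2μC, V=1.00V), C2(3μF, Q=7μC, V=2.33V), C3(5μF, Q=5μC, V=1.00V)
Op 1: CLOSE 2-3: Q_total=12.00, C_total=8.00, V=1.50; Q2=4.50, Q3=7.50; dissipated=1.667
Op 2: GROUND 2: Q2=0; energy lost=3.375
Op 3: CLOSE 3-1: Q_total=9.50, C_total=7.00, V=1.36; Q3=6.79, Q1=2.71; dissipated=0.179
Op 4: CLOSE 1-3: Q_total=9.50, C_total=7.00, V=1.36; Q1=2.71, Q3=6.79; dissipated=0.000
Final charges: Q1=2.71, Q2=0.00, Q3=6.79

Answer: 6.79 μC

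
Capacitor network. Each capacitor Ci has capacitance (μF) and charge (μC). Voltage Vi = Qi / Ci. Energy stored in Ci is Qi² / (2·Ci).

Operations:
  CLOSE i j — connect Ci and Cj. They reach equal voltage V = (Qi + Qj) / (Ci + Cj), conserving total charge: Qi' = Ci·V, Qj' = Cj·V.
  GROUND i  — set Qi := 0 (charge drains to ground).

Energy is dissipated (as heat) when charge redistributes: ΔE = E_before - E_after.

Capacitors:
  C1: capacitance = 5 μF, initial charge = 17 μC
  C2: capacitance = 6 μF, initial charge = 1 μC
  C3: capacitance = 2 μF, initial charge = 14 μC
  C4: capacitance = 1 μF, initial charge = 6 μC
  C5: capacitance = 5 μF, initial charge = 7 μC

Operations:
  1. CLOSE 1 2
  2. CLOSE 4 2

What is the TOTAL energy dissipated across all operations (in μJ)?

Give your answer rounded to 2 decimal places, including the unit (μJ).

Answer: 22.42 μJ

Derivation:
Initial: C1(5μF, Q=17μC, V=3.40V), C2(6μF, Q=1μC, V=0.17V), C3(2μF, Q=14μC, V=7.00V), C4(1μF, Q=6μC, V=6.00V), C5(5μF, Q=7μC, V=1.40V)
Op 1: CLOSE 1-2: Q_total=18.00, C_total=11.00, V=1.64; Q1=8.18, Q2=9.82; dissipated=14.256
Op 2: CLOSE 4-2: Q_total=15.82, C_total=7.00, V=2.26; Q4=2.26, Q2=13.56; dissipated=8.161
Total dissipated: 22.417 μJ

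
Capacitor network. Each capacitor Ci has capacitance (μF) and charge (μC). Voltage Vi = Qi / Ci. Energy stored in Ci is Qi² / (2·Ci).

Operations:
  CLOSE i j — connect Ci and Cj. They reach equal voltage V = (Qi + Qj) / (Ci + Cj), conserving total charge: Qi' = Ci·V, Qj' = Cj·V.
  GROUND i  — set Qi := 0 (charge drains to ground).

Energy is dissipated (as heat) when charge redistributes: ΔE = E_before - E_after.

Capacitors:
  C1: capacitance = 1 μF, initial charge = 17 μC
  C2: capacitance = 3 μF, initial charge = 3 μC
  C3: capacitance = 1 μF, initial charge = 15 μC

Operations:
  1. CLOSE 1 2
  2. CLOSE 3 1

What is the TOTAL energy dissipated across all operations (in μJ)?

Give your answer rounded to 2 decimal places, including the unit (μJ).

Answer: 121.00 μJ

Derivation:
Initial: C1(1μF, Q=17μC, V=17.00V), C2(3μF, Q=3μC, V=1.00V), C3(1μF, Q=15μC, V=15.00V)
Op 1: CLOSE 1-2: Q_total=20.00, C_total=4.00, V=5.00; Q1=5.00, Q2=15.00; dissipated=96.000
Op 2: CLOSE 3-1: Q_total=20.00, C_total=2.00, V=10.00; Q3=10.00, Q1=10.00; dissipated=25.000
Total dissipated: 121.000 μJ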